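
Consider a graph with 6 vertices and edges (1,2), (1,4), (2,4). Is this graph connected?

Step 1: Build adjacency list from edges:
  1: 2, 4
  2: 1, 4
  3: (none)
  4: 1, 2
  5: (none)
  6: (none)

Step 2: Run BFS/DFS from vertex 1:
  Visited: {1, 2, 4}
  Reached 3 of 6 vertices

Step 3: Only 3 of 6 vertices reached. Graph is disconnected.
Connected components: {1, 2, 4}, {3}, {5}, {6}
Answer: No, the graph is not connected (4 components).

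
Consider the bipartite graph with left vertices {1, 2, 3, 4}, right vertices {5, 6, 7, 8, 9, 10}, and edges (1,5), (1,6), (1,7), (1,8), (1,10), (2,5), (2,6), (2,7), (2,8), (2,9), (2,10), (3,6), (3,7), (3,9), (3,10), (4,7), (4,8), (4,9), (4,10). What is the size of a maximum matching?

Step 1: List the neighbors of each left vertex:
  1: 5, 6, 7, 8, 10
  2: 5, 6, 7, 8, 9, 10
  3: 6, 7, 9, 10
  4: 7, 8, 9, 10

Step 2: Greedily match left vertices, then look for augmenting paths:
  Match 1 -- 5
  Match 2 -- 6
  Match 3 -- 7
  Match 4 -- 8
  No augmenting path remains.

Step 3: Verify this is maximum:
  Matching size 4 = min(|L|, |R|) = min(4, 6), which is an upper bound, so this matching is maximum.

Maximum matching: {(1,5), (2,6), (3,7), (4,8)}
Size: 4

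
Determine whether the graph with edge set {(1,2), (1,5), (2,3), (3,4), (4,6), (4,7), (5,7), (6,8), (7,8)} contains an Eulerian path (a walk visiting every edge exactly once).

Step 1: Find the degree of each vertex:
  deg(1) = 2
  deg(2) = 2
  deg(3) = 2
  deg(4) = 3
  deg(5) = 2
  deg(6) = 2
  deg(7) = 3
  deg(8) = 2

Step 2: Count vertices with odd degree:
  Odd-degree vertices: 4, 7 (2 total)

Step 3: Apply Euler's theorem:
  - Eulerian circuit exists iff graph is connected and all vertices have even degree
  - Eulerian path exists iff graph is connected and has 0 or 2 odd-degree vertices

Graph is connected with exactly 2 odd-degree vertices (4, 7).
Eulerian path exists (starting and ending at the odd-degree vertices), but no Eulerian circuit.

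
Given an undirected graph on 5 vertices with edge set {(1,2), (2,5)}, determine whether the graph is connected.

Step 1: Build adjacency list from edges:
  1: 2
  2: 1, 5
  3: (none)
  4: (none)
  5: 2

Step 2: Run BFS/DFS from vertex 1:
  Visited: {1, 2, 5}
  Reached 3 of 5 vertices

Step 3: Only 3 of 5 vertices reached. Graph is disconnected.
Connected components: {1, 2, 5}, {3}, {4}
Answer: No, the graph is not connected (3 components).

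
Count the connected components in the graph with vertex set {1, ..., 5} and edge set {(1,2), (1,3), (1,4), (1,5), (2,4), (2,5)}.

Step 1: Build adjacency list from edges:
  1: 2, 3, 4, 5
  2: 1, 4, 5
  3: 1
  4: 1, 2
  5: 1, 2

Step 2: Run BFS/DFS from vertex 1:
  Visited: {1, 2, 3, 4, 5}
  Reached 5 of 5 vertices

Step 3: All 5 vertices reached from vertex 1, so the graph is connected.
Number of connected components: 1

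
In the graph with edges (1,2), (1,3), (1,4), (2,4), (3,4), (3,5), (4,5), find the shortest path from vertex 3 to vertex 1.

Step 1: Build adjacency list:
  1: 2, 3, 4
  2: 1, 4
  3: 1, 4, 5
  4: 1, 2, 3, 5
  5: 3, 4

Step 2: BFS from vertex 3 to find shortest path to 1:
  vertex 1 reached at distance 1

Step 3: Shortest path: 3 -> 1
Path length: 1 edge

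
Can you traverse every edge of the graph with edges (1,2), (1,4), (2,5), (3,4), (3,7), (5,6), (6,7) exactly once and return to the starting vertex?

Step 1: Find the degree of each vertex:
  deg(1) = 2
  deg(2) = 2
  deg(3) = 2
  deg(4) = 2
  deg(5) = 2
  deg(6) = 2
  deg(7) = 2

Step 2: Count vertices with odd degree:
  All vertices have even degree (0 odd-degree vertices)

Step 3: Apply Euler's theorem:
  - Eulerian circuit exists iff graph is connected and all vertices have even degree
  - Eulerian path exists iff graph is connected and has 0 or 2 odd-degree vertices

Graph is connected with 0 odd-degree vertices.
Both Eulerian circuit and Eulerian path exist.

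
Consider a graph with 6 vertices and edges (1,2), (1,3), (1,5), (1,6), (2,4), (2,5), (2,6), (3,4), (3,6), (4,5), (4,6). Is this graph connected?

Step 1: Build adjacency list from edges:
  1: 2, 3, 5, 6
  2: 1, 4, 5, 6
  3: 1, 4, 6
  4: 2, 3, 5, 6
  5: 1, 2, 4
  6: 1, 2, 3, 4

Step 2: Run BFS/DFS from vertex 1:
  Visited: {1, 2, 3, 5, 6, 4}
  Reached 6 of 6 vertices

Step 3: All 6 vertices reached from vertex 1, so the graph is connected.
Answer: Yes, the graph is connected.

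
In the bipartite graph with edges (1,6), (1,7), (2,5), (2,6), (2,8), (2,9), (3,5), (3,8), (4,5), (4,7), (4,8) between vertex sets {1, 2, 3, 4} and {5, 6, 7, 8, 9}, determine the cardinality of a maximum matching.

Step 1: List the neighbors of each left vertex:
  1: 6, 7
  2: 5, 6, 8, 9
  3: 5, 8
  4: 5, 7, 8

Step 2: Greedily match left vertices, then look for augmenting paths:
  Match 1 -- 6
  Match 2 -- 5
  Match 3 -- 8
  Match 4 -- 7
  No augmenting path remains.

Step 3: Verify this is maximum:
  Matching size 4 = min(|L|, |R|) = min(4, 5), which is an upper bound, so this matching is maximum.

Maximum matching: {(1,6), (2,5), (3,8), (4,7)}
Size: 4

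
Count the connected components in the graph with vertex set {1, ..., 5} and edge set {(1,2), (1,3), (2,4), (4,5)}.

Step 1: Build adjacency list from edges:
  1: 2, 3
  2: 1, 4
  3: 1
  4: 2, 5
  5: 4

Step 2: Run BFS/DFS from vertex 1:
  Visited: {1, 2, 3, 4, 5}
  Reached 5 of 5 vertices

Step 3: All 5 vertices reached from vertex 1, so the graph is connected.
Number of connected components: 1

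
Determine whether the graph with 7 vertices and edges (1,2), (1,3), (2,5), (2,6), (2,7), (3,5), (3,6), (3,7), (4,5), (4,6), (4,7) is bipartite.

Step 1: Attempt 2-coloring using BFS:
  Start at vertex 1, assign color 0
  Color vertex 2 with color 1 (neighbor of 1)
  Color vertex 3 with color 1 (neighbor of 1)
  Color vertex 5 with color 0 (neighbor of 2)
  Color vertex 6 with color 0 (neighbor of 2)
  Color vertex 7 with color 0 (neighbor of 2)
  Color vertex 4 with color 1 (neighbor of 5)

Step 2: 2-coloring succeeded. No conflicts found.
  Set A (color 0): {1, 5, 6, 7}
  Set B (color 1): {2, 3, 4}

The graph is bipartite with partition {1, 5, 6, 7}, {2, 3, 4}.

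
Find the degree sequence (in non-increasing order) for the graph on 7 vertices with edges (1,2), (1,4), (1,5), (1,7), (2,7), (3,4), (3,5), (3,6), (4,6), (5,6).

Step 1: Count edges incident to each vertex:
  deg(1) = 4 (neighbors: 2, 4, 5, 7)
  deg(2) = 2 (neighbors: 1, 7)
  deg(3) = 3 (neighbors: 4, 5, 6)
  deg(4) = 3 (neighbors: 1, 3, 6)
  deg(5) = 3 (neighbors: 1, 3, 6)
  deg(6) = 3 (neighbors: 3, 4, 5)
  deg(7) = 2 (neighbors: 1, 2)

Step 2: Sort degrees in non-increasing order:
  Degrees: [4, 2, 3, 3, 3, 3, 2] -> sorted: [4, 3, 3, 3, 3, 2, 2]

Degree sequence: [4, 3, 3, 3, 3, 2, 2]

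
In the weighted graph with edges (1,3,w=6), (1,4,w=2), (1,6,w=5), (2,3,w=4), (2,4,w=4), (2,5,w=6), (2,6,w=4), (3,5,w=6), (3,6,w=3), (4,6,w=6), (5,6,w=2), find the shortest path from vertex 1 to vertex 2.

Step 1: Build adjacency list with weights:
  1: 3(w=6), 4(w=2), 6(w=5)
  2: 3(w=4), 4(w=4), 5(w=6), 6(w=4)
  3: 1(w=6), 2(w=4), 5(w=6), 6(w=3)
  4: 1(w=2), 2(w=4), 6(w=6)
  5: 2(w=6), 3(w=6), 6(w=2)
  6: 1(w=5), 2(w=4), 3(w=3), 4(w=6), 5(w=2)

Step 2: Apply Dijkstra's algorithm from vertex 1:
  Visit vertex 1 (distance=0)
    Update dist[3] = 6
    Update dist[4] = 2
    Update dist[6] = 5
  Visit vertex 4 (distance=2)
    Update dist[2] = 6
  Visit vertex 6 (distance=5)
    Update dist[5] = 7
  Visit vertex 2 (distance=6)

Step 3: Shortest path: 1 -> 4 -> 2
Total weight: 2 + 4 = 6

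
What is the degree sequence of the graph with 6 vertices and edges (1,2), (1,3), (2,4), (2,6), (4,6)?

Step 1: Count edges incident to each vertex:
  deg(1) = 2 (neighbors: 2, 3)
  deg(2) = 3 (neighbors: 1, 4, 6)
  deg(3) = 1 (neighbors: 1)
  deg(4) = 2 (neighbors: 2, 6)
  deg(5) = 0 (neighbors: none)
  deg(6) = 2 (neighbors: 2, 4)

Step 2: Sort degrees in non-increasing order:
  Degrees: [2, 3, 1, 2, 0, 2] -> sorted: [3, 2, 2, 2, 1, 0]

Degree sequence: [3, 2, 2, 2, 1, 0]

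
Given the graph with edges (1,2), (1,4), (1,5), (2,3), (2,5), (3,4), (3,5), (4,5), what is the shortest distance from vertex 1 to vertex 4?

Step 1: Build adjacency list:
  1: 2, 4, 5
  2: 1, 3, 5
  3: 2, 4, 5
  4: 1, 3, 5
  5: 1, 2, 3, 4

Step 2: BFS from vertex 1 to find shortest path to 4:
  vertex 2 reached at distance 1
  vertex 4 reached at distance 1

Step 3: Shortest path: 1 -> 4
Path length: 1 edge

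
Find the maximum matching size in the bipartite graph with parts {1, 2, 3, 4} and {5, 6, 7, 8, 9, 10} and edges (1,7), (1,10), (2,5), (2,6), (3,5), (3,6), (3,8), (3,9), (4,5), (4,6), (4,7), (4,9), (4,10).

Step 1: List the neighbors of each left vertex:
  1: 7, 10
  2: 5, 6
  3: 5, 6, 8, 9
  4: 5, 6, 7, 9, 10

Step 2: Greedily match left vertices, then look for augmenting paths:
  Match 1 -- 7
  Match 2 -- 5
  Match 3 -- 6
  Match 4 -- 9
  No augmenting path remains.

Step 3: Verify this is maximum:
  Matching size 4 = min(|L|, |R|) = min(4, 6), which is an upper bound, so this matching is maximum.

Maximum matching: {(1,7), (2,5), (3,6), (4,9)}
Size: 4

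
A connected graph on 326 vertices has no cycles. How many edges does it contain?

A tree on n vertices always has exactly n - 1 edges.
For n = 326: edges = 326 - 1 = 325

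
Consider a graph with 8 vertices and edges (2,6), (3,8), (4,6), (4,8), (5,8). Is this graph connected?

Step 1: Build adjacency list from edges:
  1: (none)
  2: 6
  3: 8
  4: 6, 8
  5: 8
  6: 2, 4
  7: (none)
  8: 3, 4, 5

Step 2: Run BFS/DFS from vertex 1:
  Visited: {1}
  Reached 1 of 8 vertices

Step 3: Only 1 of 8 vertices reached. Graph is disconnected.
Connected components: {1}, {2, 3, 4, 5, 6, 8}, {7}
Answer: No, the graph is not connected (3 components).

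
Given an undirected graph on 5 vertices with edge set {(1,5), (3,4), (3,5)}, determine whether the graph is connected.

Step 1: Build adjacency list from edges:
  1: 5
  2: (none)
  3: 4, 5
  4: 3
  5: 1, 3

Step 2: Run BFS/DFS from vertex 1:
  Visited: {1, 5, 3, 4}
  Reached 4 of 5 vertices

Step 3: Only 4 of 5 vertices reached. Graph is disconnected.
Connected components: {1, 3, 4, 5}, {2}
Answer: No, the graph is not connected (2 components).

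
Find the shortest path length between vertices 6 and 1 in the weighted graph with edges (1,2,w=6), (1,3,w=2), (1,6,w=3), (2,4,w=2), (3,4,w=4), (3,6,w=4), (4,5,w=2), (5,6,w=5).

Step 1: Build adjacency list with weights:
  1: 2(w=6), 3(w=2), 6(w=3)
  2: 1(w=6), 4(w=2)
  3: 1(w=2), 4(w=4), 6(w=4)
  4: 2(w=2), 3(w=4), 5(w=2)
  5: 4(w=2), 6(w=5)
  6: 1(w=3), 3(w=4), 5(w=5)

Step 2: Apply Dijkstra's algorithm from vertex 6:
  Visit vertex 6 (distance=0)
    Update dist[1] = 3
    Update dist[3] = 4
    Update dist[5] = 5
  Visit vertex 1 (distance=3)
    Update dist[2] = 9

Step 3: Shortest path: 6 -> 1
Total weight: 3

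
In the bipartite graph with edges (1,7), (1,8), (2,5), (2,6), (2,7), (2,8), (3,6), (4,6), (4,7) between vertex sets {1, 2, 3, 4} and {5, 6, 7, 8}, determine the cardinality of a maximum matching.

Step 1: List the neighbors of each left vertex:
  1: 7, 8
  2: 5, 6, 7, 8
  3: 6
  4: 6, 7

Step 2: Greedily match left vertices, then look for augmenting paths:
  Match 1 -- 8
  Match 2 -- 5
  Match 3 -- 6
  Match 4 -- 7
  No augmenting path remains.

Step 3: Verify this is maximum:
  Matching size 4 = min(|L|, |R|) = min(4, 4), which is an upper bound, so this matching is maximum.

Maximum matching: {(1,8), (2,5), (3,6), (4,7)}
Size: 4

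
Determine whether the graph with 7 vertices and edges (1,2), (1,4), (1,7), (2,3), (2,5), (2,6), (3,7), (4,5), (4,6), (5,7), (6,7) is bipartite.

Step 1: Attempt 2-coloring using BFS:
  Start at vertex 1, assign color 0
  Color vertex 2 with color 1 (neighbor of 1)
  Color vertex 4 with color 1 (neighbor of 1)
  Color vertex 7 with color 1 (neighbor of 1)
  Color vertex 3 with color 0 (neighbor of 2)
  Color vertex 5 with color 0 (neighbor of 2)
  Color vertex 6 with color 0 (neighbor of 2)

Step 2: 2-coloring succeeded. No conflicts found.
  Set A (color 0): {1, 3, 5, 6}
  Set B (color 1): {2, 4, 7}

The graph is bipartite with partition {1, 3, 5, 6}, {2, 4, 7}.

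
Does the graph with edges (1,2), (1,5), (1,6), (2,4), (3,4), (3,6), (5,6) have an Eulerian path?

Step 1: Find the degree of each vertex:
  deg(1) = 3
  deg(2) = 2
  deg(3) = 2
  deg(4) = 2
  deg(5) = 2
  deg(6) = 3

Step 2: Count vertices with odd degree:
  Odd-degree vertices: 1, 6 (2 total)

Step 3: Apply Euler's theorem:
  - Eulerian circuit exists iff graph is connected and all vertices have even degree
  - Eulerian path exists iff graph is connected and has 0 or 2 odd-degree vertices

Graph is connected with exactly 2 odd-degree vertices (1, 6).
Eulerian path exists (starting and ending at the odd-degree vertices), but no Eulerian circuit.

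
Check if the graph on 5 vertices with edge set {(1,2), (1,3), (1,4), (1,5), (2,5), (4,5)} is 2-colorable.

Step 1: Attempt 2-coloring using BFS:
  Start at vertex 1, assign color 0
  Color vertex 2 with color 1 (neighbor of 1)
  Color vertex 3 with color 1 (neighbor of 1)
  Color vertex 4 with color 1 (neighbor of 1)
  Color vertex 5 with color 1 (neighbor of 1)

Step 2: Conflict found! Vertices 2 and 5 are adjacent but have the same color.
This means the graph contains an odd cycle.

The graph is NOT bipartite.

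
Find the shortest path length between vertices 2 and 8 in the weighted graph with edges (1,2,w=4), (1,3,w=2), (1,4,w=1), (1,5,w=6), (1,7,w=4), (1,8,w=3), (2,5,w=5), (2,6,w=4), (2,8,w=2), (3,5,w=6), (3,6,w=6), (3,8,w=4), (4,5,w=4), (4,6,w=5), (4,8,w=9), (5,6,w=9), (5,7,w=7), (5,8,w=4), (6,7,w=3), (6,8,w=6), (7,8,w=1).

Step 1: Build adjacency list with weights:
  1: 2(w=4), 3(w=2), 4(w=1), 5(w=6), 7(w=4), 8(w=3)
  2: 1(w=4), 5(w=5), 6(w=4), 8(w=2)
  3: 1(w=2), 5(w=6), 6(w=6), 8(w=4)
  4: 1(w=1), 5(w=4), 6(w=5), 8(w=9)
  5: 1(w=6), 2(w=5), 3(w=6), 4(w=4), 6(w=9), 7(w=7), 8(w=4)
  6: 2(w=4), 3(w=6), 4(w=5), 5(w=9), 7(w=3), 8(w=6)
  7: 1(w=4), 5(w=7), 6(w=3), 8(w=1)
  8: 1(w=3), 2(w=2), 3(w=4), 4(w=9), 5(w=4), 6(w=6), 7(w=1)

Step 2: Apply Dijkstra's algorithm from vertex 2:
  Visit vertex 2 (distance=0)
    Update dist[1] = 4
    Update dist[5] = 5
    Update dist[6] = 4
    Update dist[8] = 2
  Visit vertex 8 (distance=2)
    Update dist[3] = 6
    Update dist[4] = 11
    Update dist[7] = 3

Step 3: Shortest path: 2 -> 8
Total weight: 2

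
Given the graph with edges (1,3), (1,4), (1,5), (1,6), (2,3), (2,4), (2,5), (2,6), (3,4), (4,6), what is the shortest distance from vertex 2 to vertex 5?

Step 1: Build adjacency list:
  1: 3, 4, 5, 6
  2: 3, 4, 5, 6
  3: 1, 2, 4
  4: 1, 2, 3, 6
  5: 1, 2
  6: 1, 2, 4

Step 2: BFS from vertex 2 to find shortest path to 5:
  vertex 3 reached at distance 1
  vertex 4 reached at distance 1
  vertex 5 reached at distance 1

Step 3: Shortest path: 2 -> 5
Path length: 1 edge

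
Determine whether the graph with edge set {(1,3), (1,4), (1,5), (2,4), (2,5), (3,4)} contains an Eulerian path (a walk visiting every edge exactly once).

Step 1: Find the degree of each vertex:
  deg(1) = 3
  deg(2) = 2
  deg(3) = 2
  deg(4) = 3
  deg(5) = 2

Step 2: Count vertices with odd degree:
  Odd-degree vertices: 1, 4 (2 total)

Step 3: Apply Euler's theorem:
  - Eulerian circuit exists iff graph is connected and all vertices have even degree
  - Eulerian path exists iff graph is connected and has 0 or 2 odd-degree vertices

Graph is connected with exactly 2 odd-degree vertices (1, 4).
Eulerian path exists (starting and ending at the odd-degree vertices), but no Eulerian circuit.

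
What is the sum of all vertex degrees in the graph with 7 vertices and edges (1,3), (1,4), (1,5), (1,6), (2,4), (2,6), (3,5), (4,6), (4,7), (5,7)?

Step 1: Count edges incident to each vertex:
  deg(1) = 4 (neighbors: 3, 4, 5, 6)
  deg(2) = 2 (neighbors: 4, 6)
  deg(3) = 2 (neighbors: 1, 5)
  deg(4) = 4 (neighbors: 1, 2, 6, 7)
  deg(5) = 3 (neighbors: 1, 3, 7)
  deg(6) = 3 (neighbors: 1, 2, 4)
  deg(7) = 2 (neighbors: 4, 5)

Step 2: Sum all degrees:
  4 + 2 + 2 + 4 + 3 + 3 + 2 = 20

Verification: sum of degrees = 2 * |E| = 2 * 10 = 20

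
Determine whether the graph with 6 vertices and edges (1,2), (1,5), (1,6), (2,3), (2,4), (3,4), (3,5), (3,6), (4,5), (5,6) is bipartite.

Step 1: Attempt 2-coloring using BFS:
  Start at vertex 1, assign color 0
  Color vertex 2 with color 1 (neighbor of 1)
  Color vertex 5 with color 1 (neighbor of 1)
  Color vertex 6 with color 1 (neighbor of 1)
  Color vertex 3 with color 0 (neighbor of 2)
  Color vertex 4 with color 0 (neighbor of 2)

Step 2: Conflict found! Vertices 5 and 6 are adjacent but have the same color.
This means the graph contains an odd cycle.

The graph is NOT bipartite.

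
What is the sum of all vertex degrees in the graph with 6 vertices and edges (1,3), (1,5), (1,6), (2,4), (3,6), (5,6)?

Step 1: Count edges incident to each vertex:
  deg(1) = 3 (neighbors: 3, 5, 6)
  deg(2) = 1 (neighbors: 4)
  deg(3) = 2 (neighbors: 1, 6)
  deg(4) = 1 (neighbors: 2)
  deg(5) = 2 (neighbors: 1, 6)
  deg(6) = 3 (neighbors: 1, 3, 5)

Step 2: Sum all degrees:
  3 + 1 + 2 + 1 + 2 + 3 = 12

Verification: sum of degrees = 2 * |E| = 2 * 6 = 12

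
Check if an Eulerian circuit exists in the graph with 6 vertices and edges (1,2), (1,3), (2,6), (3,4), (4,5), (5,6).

Step 1: Find the degree of each vertex:
  deg(1) = 2
  deg(2) = 2
  deg(3) = 2
  deg(4) = 2
  deg(5) = 2
  deg(6) = 2

Step 2: Count vertices with odd degree:
  All vertices have even degree (0 odd-degree vertices)

Step 3: Apply Euler's theorem:
  - Eulerian circuit exists iff graph is connected and all vertices have even degree
  - Eulerian path exists iff graph is connected and has 0 or 2 odd-degree vertices

Graph is connected with 0 odd-degree vertices.
Both Eulerian circuit and Eulerian path exist.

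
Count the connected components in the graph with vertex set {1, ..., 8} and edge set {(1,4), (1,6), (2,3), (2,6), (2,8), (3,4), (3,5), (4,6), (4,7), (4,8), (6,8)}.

Step 1: Build adjacency list from edges:
  1: 4, 6
  2: 3, 6, 8
  3: 2, 4, 5
  4: 1, 3, 6, 7, 8
  5: 3
  6: 1, 2, 4, 8
  7: 4
  8: 2, 4, 6

Step 2: Run BFS/DFS from vertex 1:
  Visited: {1, 4, 6, 3, 7, 8, 2, 5}
  Reached 8 of 8 vertices

Step 3: All 8 vertices reached from vertex 1, so the graph is connected.
Number of connected components: 1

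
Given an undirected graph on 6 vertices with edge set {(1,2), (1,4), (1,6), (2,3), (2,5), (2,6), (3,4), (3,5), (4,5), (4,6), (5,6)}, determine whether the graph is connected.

Step 1: Build adjacency list from edges:
  1: 2, 4, 6
  2: 1, 3, 5, 6
  3: 2, 4, 5
  4: 1, 3, 5, 6
  5: 2, 3, 4, 6
  6: 1, 2, 4, 5

Step 2: Run BFS/DFS from vertex 1:
  Visited: {1, 2, 4, 6, 3, 5}
  Reached 6 of 6 vertices

Step 3: All 6 vertices reached from vertex 1, so the graph is connected.
Answer: Yes, the graph is connected.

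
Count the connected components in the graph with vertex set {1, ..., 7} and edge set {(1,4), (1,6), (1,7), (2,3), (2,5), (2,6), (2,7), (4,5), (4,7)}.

Step 1: Build adjacency list from edges:
  1: 4, 6, 7
  2: 3, 5, 6, 7
  3: 2
  4: 1, 5, 7
  5: 2, 4
  6: 1, 2
  7: 1, 2, 4

Step 2: Run BFS/DFS from vertex 1:
  Visited: {1, 4, 6, 7, 5, 2, 3}
  Reached 7 of 7 vertices

Step 3: All 7 vertices reached from vertex 1, so the graph is connected.
Number of connected components: 1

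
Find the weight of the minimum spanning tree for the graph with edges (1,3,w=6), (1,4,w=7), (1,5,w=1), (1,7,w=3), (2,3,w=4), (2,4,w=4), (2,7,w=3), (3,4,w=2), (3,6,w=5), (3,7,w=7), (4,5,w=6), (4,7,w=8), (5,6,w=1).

Apply Kruskal's algorithm (sort edges by weight, add if no cycle):

Sorted edges by weight:
  (1,5) w=1
  (5,6) w=1
  (3,4) w=2
  (1,7) w=3
  (2,7) w=3
  (2,4) w=4
  (2,3) w=4
  (3,6) w=5
  (1,3) w=6
  (4,5) w=6
  (1,4) w=7
  (3,7) w=7
  (4,7) w=8

Add edge (1,5) w=1 -- no cycle. Running total: 1
Add edge (5,6) w=1 -- no cycle. Running total: 2
Add edge (3,4) w=2 -- no cycle. Running total: 4
Add edge (1,7) w=3 -- no cycle. Running total: 7
Add edge (2,7) w=3 -- no cycle. Running total: 10
Add edge (2,4) w=4 -- no cycle. Running total: 14

MST edges: (1,5,w=1), (5,6,w=1), (3,4,w=2), (1,7,w=3), (2,7,w=3), (2,4,w=4)
Total MST weight: 1 + 1 + 2 + 3 + 3 + 4 = 14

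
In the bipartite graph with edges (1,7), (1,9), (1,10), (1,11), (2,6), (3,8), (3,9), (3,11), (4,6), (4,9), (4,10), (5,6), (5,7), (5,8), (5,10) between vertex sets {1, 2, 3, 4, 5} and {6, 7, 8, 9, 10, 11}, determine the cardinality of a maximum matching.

Step 1: List the neighbors of each left vertex:
  1: 7, 9, 10, 11
  2: 6
  3: 8, 9, 11
  4: 6, 9, 10
  5: 6, 7, 8, 10

Step 2: Greedily match left vertices, then look for augmenting paths:
  Match 1 -- 7
  Match 2 -- 6
  Match 3 -- 8
  Match 4 -- 9
  Match 5 -- 10
  No augmenting path remains.

Step 3: Verify this is maximum:
  Matching size 5 = min(|L|, |R|) = min(5, 6), which is an upper bound, so this matching is maximum.

Maximum matching: {(1,7), (2,6), (3,8), (4,9), (5,10)}
Size: 5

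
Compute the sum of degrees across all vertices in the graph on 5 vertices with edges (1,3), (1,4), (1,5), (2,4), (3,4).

Step 1: Count edges incident to each vertex:
  deg(1) = 3 (neighbors: 3, 4, 5)
  deg(2) = 1 (neighbors: 4)
  deg(3) = 2 (neighbors: 1, 4)
  deg(4) = 3 (neighbors: 1, 2, 3)
  deg(5) = 1 (neighbors: 1)

Step 2: Sum all degrees:
  3 + 1 + 2 + 3 + 1 = 10

Verification: sum of degrees = 2 * |E| = 2 * 5 = 10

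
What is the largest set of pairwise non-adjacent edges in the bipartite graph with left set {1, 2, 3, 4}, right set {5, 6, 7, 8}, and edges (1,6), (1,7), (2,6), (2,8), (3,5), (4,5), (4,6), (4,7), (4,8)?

Step 1: List the neighbors of each left vertex:
  1: 6, 7
  2: 6, 8
  3: 5
  4: 5, 6, 7, 8

Step 2: Greedily match left vertices, then look for augmenting paths:
  Match 1 -- 6
  Match 2 -- 8
  Match 3 -- 5
  Match 4 -- 7
  No augmenting path remains.

Step 3: Verify this is maximum:
  Matching size 4 = min(|L|, |R|) = min(4, 4), which is an upper bound, so this matching is maximum.

Maximum matching: {(1,6), (2,8), (3,5), (4,7)}
Size: 4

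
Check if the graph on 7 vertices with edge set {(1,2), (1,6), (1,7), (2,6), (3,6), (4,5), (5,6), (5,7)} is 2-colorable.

Step 1: Attempt 2-coloring using BFS:
  Start at vertex 1, assign color 0
  Color vertex 2 with color 1 (neighbor of 1)
  Color vertex 6 with color 1 (neighbor of 1)
  Color vertex 7 with color 1 (neighbor of 1)

Step 2: Conflict found! Vertices 2 and 6 are adjacent but have the same color.
This means the graph contains an odd cycle.

The graph is NOT bipartite.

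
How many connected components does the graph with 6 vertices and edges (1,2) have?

Step 1: Build adjacency list from edges:
  1: 2
  2: 1
  3: (none)
  4: (none)
  5: (none)
  6: (none)

Step 2: Run BFS/DFS from vertex 1:
  Visited: {1, 2}
  Reached 2 of 6 vertices

Step 3: Only 2 of 6 vertices reached. Graph is disconnected.
Connected components: {1, 2}, {3}, {4}, {5}, {6}
Number of connected components: 5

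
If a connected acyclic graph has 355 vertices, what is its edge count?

A tree on n vertices always has exactly n - 1 edges.
For n = 355: edges = 355 - 1 = 354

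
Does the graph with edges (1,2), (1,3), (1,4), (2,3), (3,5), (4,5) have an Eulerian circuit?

Step 1: Find the degree of each vertex:
  deg(1) = 3
  deg(2) = 2
  deg(3) = 3
  deg(4) = 2
  deg(5) = 2

Step 2: Count vertices with odd degree:
  Odd-degree vertices: 1, 3 (2 total)

Step 3: Apply Euler's theorem:
  - Eulerian circuit exists iff graph is connected and all vertices have even degree
  - Eulerian path exists iff graph is connected and has 0 or 2 odd-degree vertices

Graph is connected with exactly 2 odd-degree vertices (1, 3).
Eulerian path exists (starting and ending at the odd-degree vertices), but no Eulerian circuit.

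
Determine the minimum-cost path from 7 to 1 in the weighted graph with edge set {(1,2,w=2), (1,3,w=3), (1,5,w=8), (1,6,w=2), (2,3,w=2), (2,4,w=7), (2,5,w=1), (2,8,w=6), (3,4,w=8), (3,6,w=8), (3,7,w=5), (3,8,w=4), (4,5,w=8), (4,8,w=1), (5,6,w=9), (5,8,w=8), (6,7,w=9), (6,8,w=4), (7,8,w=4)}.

Step 1: Build adjacency list with weights:
  1: 2(w=2), 3(w=3), 5(w=8), 6(w=2)
  2: 1(w=2), 3(w=2), 4(w=7), 5(w=1), 8(w=6)
  3: 1(w=3), 2(w=2), 4(w=8), 6(w=8), 7(w=5), 8(w=4)
  4: 2(w=7), 3(w=8), 5(w=8), 8(w=1)
  5: 1(w=8), 2(w=1), 4(w=8), 6(w=9), 8(w=8)
  6: 1(w=2), 3(w=8), 5(w=9), 7(w=9), 8(w=4)
  7: 3(w=5), 6(w=9), 8(w=4)
  8: 2(w=6), 3(w=4), 4(w=1), 5(w=8), 6(w=4), 7(w=4)

Step 2: Apply Dijkstra's algorithm from vertex 7:
  Visit vertex 7 (distance=0)
    Update dist[3] = 5
    Update dist[6] = 9
    Update dist[8] = 4
  Visit vertex 8 (distance=4)
    Update dist[2] = 10
    Update dist[4] = 5
    Update dist[5] = 12
    Update dist[6] = 8
  Visit vertex 3 (distance=5)
    Update dist[1] = 8
    Update dist[2] = 7
  Visit vertex 4 (distance=5)
  Visit vertex 2 (distance=7)
    Update dist[5] = 8
  Visit vertex 1 (distance=8)

Step 3: Shortest path: 7 -> 3 -> 1
Total weight: 5 + 3 = 8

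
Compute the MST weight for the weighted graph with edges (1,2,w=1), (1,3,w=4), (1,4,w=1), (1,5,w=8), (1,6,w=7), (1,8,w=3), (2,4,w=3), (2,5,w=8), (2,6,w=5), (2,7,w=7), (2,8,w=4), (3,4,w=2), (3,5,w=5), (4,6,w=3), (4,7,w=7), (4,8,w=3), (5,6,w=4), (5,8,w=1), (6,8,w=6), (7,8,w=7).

Apply Kruskal's algorithm (sort edges by weight, add if no cycle):

Sorted edges by weight:
  (1,2) w=1
  (1,4) w=1
  (5,8) w=1
  (3,4) w=2
  (1,8) w=3
  (2,4) w=3
  (4,6) w=3
  (4,8) w=3
  (1,3) w=4
  (2,8) w=4
  (5,6) w=4
  (2,6) w=5
  (3,5) w=5
  (6,8) w=6
  (1,6) w=7
  (2,7) w=7
  (4,7) w=7
  (7,8) w=7
  (1,5) w=8
  (2,5) w=8

Add edge (1,2) w=1 -- no cycle. Running total: 1
Add edge (1,4) w=1 -- no cycle. Running total: 2
Add edge (5,8) w=1 -- no cycle. Running total: 3
Add edge (3,4) w=2 -- no cycle. Running total: 5
Add edge (1,8) w=3 -- no cycle. Running total: 8
Skip edge (2,4) w=3 -- would create cycle
Add edge (4,6) w=3 -- no cycle. Running total: 11
Skip edge (4,8) w=3 -- would create cycle
Skip edge (1,3) w=4 -- would create cycle
Skip edge (2,8) w=4 -- would create cycle
Skip edge (5,6) w=4 -- would create cycle
Skip edge (2,6) w=5 -- would create cycle
Skip edge (3,5) w=5 -- would create cycle
Skip edge (6,8) w=6 -- would create cycle
Skip edge (1,6) w=7 -- would create cycle
Add edge (2,7) w=7 -- no cycle. Running total: 18

MST edges: (1,2,w=1), (1,4,w=1), (5,8,w=1), (3,4,w=2), (1,8,w=3), (4,6,w=3), (2,7,w=7)
Total MST weight: 1 + 1 + 1 + 2 + 3 + 3 + 7 = 18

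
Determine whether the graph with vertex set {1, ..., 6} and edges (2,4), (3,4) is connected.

Step 1: Build adjacency list from edges:
  1: (none)
  2: 4
  3: 4
  4: 2, 3
  5: (none)
  6: (none)

Step 2: Run BFS/DFS from vertex 1:
  Visited: {1}
  Reached 1 of 6 vertices

Step 3: Only 1 of 6 vertices reached. Graph is disconnected.
Connected components: {1}, {2, 3, 4}, {5}, {6}
Answer: No, the graph is not connected (4 components).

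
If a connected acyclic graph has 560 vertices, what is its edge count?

A tree on n vertices always has exactly n - 1 edges.
For n = 560: edges = 560 - 1 = 559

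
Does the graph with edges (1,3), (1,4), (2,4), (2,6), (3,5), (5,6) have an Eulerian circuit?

Step 1: Find the degree of each vertex:
  deg(1) = 2
  deg(2) = 2
  deg(3) = 2
  deg(4) = 2
  deg(5) = 2
  deg(6) = 2

Step 2: Count vertices with odd degree:
  All vertices have even degree (0 odd-degree vertices)

Step 3: Apply Euler's theorem:
  - Eulerian circuit exists iff graph is connected and all vertices have even degree
  - Eulerian path exists iff graph is connected and has 0 or 2 odd-degree vertices

Graph is connected with 0 odd-degree vertices.
Both Eulerian circuit and Eulerian path exist.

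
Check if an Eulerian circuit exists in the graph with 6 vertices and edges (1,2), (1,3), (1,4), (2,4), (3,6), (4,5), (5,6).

Step 1: Find the degree of each vertex:
  deg(1) = 3
  deg(2) = 2
  deg(3) = 2
  deg(4) = 3
  deg(5) = 2
  deg(6) = 2

Step 2: Count vertices with odd degree:
  Odd-degree vertices: 1, 4 (2 total)

Step 3: Apply Euler's theorem:
  - Eulerian circuit exists iff graph is connected and all vertices have even degree
  - Eulerian path exists iff graph is connected and has 0 or 2 odd-degree vertices

Graph is connected with exactly 2 odd-degree vertices (1, 4).
Eulerian path exists (starting and ending at the odd-degree vertices), but no Eulerian circuit.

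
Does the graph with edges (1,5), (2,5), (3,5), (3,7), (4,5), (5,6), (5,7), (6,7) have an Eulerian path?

Step 1: Find the degree of each vertex:
  deg(1) = 1
  deg(2) = 1
  deg(3) = 2
  deg(4) = 1
  deg(5) = 6
  deg(6) = 2
  deg(7) = 3

Step 2: Count vertices with odd degree:
  Odd-degree vertices: 1, 2, 4, 7 (4 total)

Step 3: Apply Euler's theorem:
  - Eulerian circuit exists iff graph is connected and all vertices have even degree
  - Eulerian path exists iff graph is connected and has 0 or 2 odd-degree vertices

Graph has 4 odd-degree vertices (need 0 or 2).
Neither Eulerian path nor Eulerian circuit exists.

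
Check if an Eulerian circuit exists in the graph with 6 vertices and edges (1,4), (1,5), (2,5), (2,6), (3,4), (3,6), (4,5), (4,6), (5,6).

Step 1: Find the degree of each vertex:
  deg(1) = 2
  deg(2) = 2
  deg(3) = 2
  deg(4) = 4
  deg(5) = 4
  deg(6) = 4

Step 2: Count vertices with odd degree:
  All vertices have even degree (0 odd-degree vertices)

Step 3: Apply Euler's theorem:
  - Eulerian circuit exists iff graph is connected and all vertices have even degree
  - Eulerian path exists iff graph is connected and has 0 or 2 odd-degree vertices

Graph is connected with 0 odd-degree vertices.
Both Eulerian circuit and Eulerian path exist.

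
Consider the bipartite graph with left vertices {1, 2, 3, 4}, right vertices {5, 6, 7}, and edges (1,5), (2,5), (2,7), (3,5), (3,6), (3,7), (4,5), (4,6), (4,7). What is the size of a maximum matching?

Step 1: List the neighbors of each left vertex:
  1: 5
  2: 5, 7
  3: 5, 6, 7
  4: 5, 6, 7

Step 2: Greedily match left vertices, then look for augmenting paths:
  Match 1 -- 5
  Match 2 -- 7
  Match 3 -- 6
  No augmenting path remains.

Step 3: Verify this is maximum:
  Matching size 3 = min(|L|, |R|) = min(4, 3), which is an upper bound, so this matching is maximum.

Maximum matching: {(1,5), (2,7), (3,6)}
Size: 3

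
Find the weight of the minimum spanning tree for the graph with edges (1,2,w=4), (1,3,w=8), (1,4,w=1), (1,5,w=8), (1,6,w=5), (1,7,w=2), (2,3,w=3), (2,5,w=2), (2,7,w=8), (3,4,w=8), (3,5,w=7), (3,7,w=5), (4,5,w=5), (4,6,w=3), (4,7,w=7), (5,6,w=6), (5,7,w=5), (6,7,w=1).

Apply Kruskal's algorithm (sort edges by weight, add if no cycle):

Sorted edges by weight:
  (1,4) w=1
  (6,7) w=1
  (1,7) w=2
  (2,5) w=2
  (2,3) w=3
  (4,6) w=3
  (1,2) w=4
  (1,6) w=5
  (3,7) w=5
  (4,5) w=5
  (5,7) w=5
  (5,6) w=6
  (3,5) w=7
  (4,7) w=7
  (1,3) w=8
  (1,5) w=8
  (2,7) w=8
  (3,4) w=8

Add edge (1,4) w=1 -- no cycle. Running total: 1
Add edge (6,7) w=1 -- no cycle. Running total: 2
Add edge (1,7) w=2 -- no cycle. Running total: 4
Add edge (2,5) w=2 -- no cycle. Running total: 6
Add edge (2,3) w=3 -- no cycle. Running total: 9
Skip edge (4,6) w=3 -- would create cycle
Add edge (1,2) w=4 -- no cycle. Running total: 13

MST edges: (1,4,w=1), (6,7,w=1), (1,7,w=2), (2,5,w=2), (2,3,w=3), (1,2,w=4)
Total MST weight: 1 + 1 + 2 + 2 + 3 + 4 = 13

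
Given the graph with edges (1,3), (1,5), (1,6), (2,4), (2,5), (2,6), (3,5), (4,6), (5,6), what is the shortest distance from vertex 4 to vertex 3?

Step 1: Build adjacency list:
  1: 3, 5, 6
  2: 4, 5, 6
  3: 1, 5
  4: 2, 6
  5: 1, 2, 3, 6
  6: 1, 2, 4, 5

Step 2: BFS from vertex 4 to find shortest path to 3:
  vertex 2 reached at distance 1
  vertex 6 reached at distance 1
  vertex 5 reached at distance 2
  vertex 1 reached at distance 2
  vertex 3 reached at distance 3

Step 3: Shortest path: 4 -> 6 -> 1 -> 3
Path length: 3 edges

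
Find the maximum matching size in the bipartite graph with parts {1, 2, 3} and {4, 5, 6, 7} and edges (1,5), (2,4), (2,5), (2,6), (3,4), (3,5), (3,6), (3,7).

Step 1: List the neighbors of each left vertex:
  1: 5
  2: 4, 5, 6
  3: 4, 5, 6, 7

Step 2: Greedily match left vertices, then look for augmenting paths:
  Match 1 -- 5
  Match 2 -- 4
  Match 3 -- 6
  No augmenting path remains.

Step 3: Verify this is maximum:
  Matching size 3 = min(|L|, |R|) = min(3, 4), which is an upper bound, so this matching is maximum.

Maximum matching: {(1,5), (2,4), (3,6)}
Size: 3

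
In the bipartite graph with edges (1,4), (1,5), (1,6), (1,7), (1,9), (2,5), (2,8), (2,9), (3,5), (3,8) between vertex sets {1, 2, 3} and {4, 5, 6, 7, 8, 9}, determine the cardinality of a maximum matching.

Step 1: List the neighbors of each left vertex:
  1: 4, 5, 6, 7, 9
  2: 5, 8, 9
  3: 5, 8

Step 2: Greedily match left vertices, then look for augmenting paths:
  Match 1 -- 4
  Match 2 -- 5
  Match 3 -- 8
  No augmenting path remains.

Step 3: Verify this is maximum:
  Matching size 3 = min(|L|, |R|) = min(3, 6), which is an upper bound, so this matching is maximum.

Maximum matching: {(1,4), (2,5), (3,8)}
Size: 3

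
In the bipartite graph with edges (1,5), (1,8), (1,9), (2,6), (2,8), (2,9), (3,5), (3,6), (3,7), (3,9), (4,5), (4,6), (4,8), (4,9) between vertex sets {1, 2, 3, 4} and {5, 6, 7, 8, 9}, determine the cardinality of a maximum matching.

Step 1: List the neighbors of each left vertex:
  1: 5, 8, 9
  2: 6, 8, 9
  3: 5, 6, 7, 9
  4: 5, 6, 8, 9

Step 2: Greedily match left vertices, then look for augmenting paths:
  Match 1 -- 5
  Match 2 -- 6
  Match 3 -- 7
  Match 4 -- 8
  No augmenting path remains.

Step 3: Verify this is maximum:
  Matching size 4 = min(|L|, |R|) = min(4, 5), which is an upper bound, so this matching is maximum.

Maximum matching: {(1,5), (2,6), (3,7), (4,8)}
Size: 4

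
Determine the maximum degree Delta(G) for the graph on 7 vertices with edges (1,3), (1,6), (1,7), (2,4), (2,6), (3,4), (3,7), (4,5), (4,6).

Step 1: Count edges incident to each vertex:
  deg(1) = 3 (neighbors: 3, 6, 7)
  deg(2) = 2 (neighbors: 4, 6)
  deg(3) = 3 (neighbors: 1, 4, 7)
  deg(4) = 4 (neighbors: 2, 3, 5, 6)
  deg(5) = 1 (neighbors: 4)
  deg(6) = 3 (neighbors: 1, 2, 4)
  deg(7) = 2 (neighbors: 1, 3)

Step 2: Find maximum:
  max(3, 2, 3, 4, 1, 3, 2) = 4 (vertex 4)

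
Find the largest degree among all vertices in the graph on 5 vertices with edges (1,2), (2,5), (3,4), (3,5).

Step 1: Count edges incident to each vertex:
  deg(1) = 1 (neighbors: 2)
  deg(2) = 2 (neighbors: 1, 5)
  deg(3) = 2 (neighbors: 4, 5)
  deg(4) = 1 (neighbors: 3)
  deg(5) = 2 (neighbors: 2, 3)

Step 2: Find maximum:
  max(1, 2, 2, 1, 2) = 2 (vertex 2)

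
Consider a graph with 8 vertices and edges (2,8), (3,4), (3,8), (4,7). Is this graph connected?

Step 1: Build adjacency list from edges:
  1: (none)
  2: 8
  3: 4, 8
  4: 3, 7
  5: (none)
  6: (none)
  7: 4
  8: 2, 3

Step 2: Run BFS/DFS from vertex 1:
  Visited: {1}
  Reached 1 of 8 vertices

Step 3: Only 1 of 8 vertices reached. Graph is disconnected.
Connected components: {1}, {2, 3, 4, 7, 8}, {5}, {6}
Answer: No, the graph is not connected (4 components).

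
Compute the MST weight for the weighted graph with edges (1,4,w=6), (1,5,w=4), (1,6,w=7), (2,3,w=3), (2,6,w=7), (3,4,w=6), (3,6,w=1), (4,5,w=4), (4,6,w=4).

Apply Kruskal's algorithm (sort edges by weight, add if no cycle):

Sorted edges by weight:
  (3,6) w=1
  (2,3) w=3
  (1,5) w=4
  (4,5) w=4
  (4,6) w=4
  (1,4) w=6
  (3,4) w=6
  (1,6) w=7
  (2,6) w=7

Add edge (3,6) w=1 -- no cycle. Running total: 1
Add edge (2,3) w=3 -- no cycle. Running total: 4
Add edge (1,5) w=4 -- no cycle. Running total: 8
Add edge (4,5) w=4 -- no cycle. Running total: 12
Add edge (4,6) w=4 -- no cycle. Running total: 16

MST edges: (3,6,w=1), (2,3,w=3), (1,5,w=4), (4,5,w=4), (4,6,w=4)
Total MST weight: 1 + 3 + 4 + 4 + 4 = 16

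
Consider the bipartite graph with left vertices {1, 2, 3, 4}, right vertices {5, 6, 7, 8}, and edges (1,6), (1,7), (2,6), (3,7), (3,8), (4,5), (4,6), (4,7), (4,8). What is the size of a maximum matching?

Step 1: List the neighbors of each left vertex:
  1: 6, 7
  2: 6
  3: 7, 8
  4: 5, 6, 7, 8

Step 2: Greedily match left vertices, then look for augmenting paths:
  Match 1 -- 7
  Match 2 -- 6
  Match 3 -- 8
  Match 4 -- 5
  No augmenting path remains.

Step 3: Verify this is maximum:
  Matching size 4 = min(|L|, |R|) = min(4, 4), which is an upper bound, so this matching is maximum.

Maximum matching: {(1,7), (2,6), (3,8), (4,5)}
Size: 4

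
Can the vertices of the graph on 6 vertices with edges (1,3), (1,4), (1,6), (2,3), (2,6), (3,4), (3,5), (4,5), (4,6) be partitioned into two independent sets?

Step 1: Attempt 2-coloring using BFS:
  Start at vertex 1, assign color 0
  Color vertex 3 with color 1 (neighbor of 1)
  Color vertex 4 with color 1 (neighbor of 1)
  Color vertex 6 with color 1 (neighbor of 1)
  Color vertex 2 with color 0 (neighbor of 3)

Step 2: Conflict found! Vertices 3 and 4 are adjacent but have the same color.
This means the graph contains an odd cycle.

The graph is NOT bipartite.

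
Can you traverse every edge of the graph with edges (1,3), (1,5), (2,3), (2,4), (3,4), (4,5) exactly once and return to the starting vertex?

Step 1: Find the degree of each vertex:
  deg(1) = 2
  deg(2) = 2
  deg(3) = 3
  deg(4) = 3
  deg(5) = 2

Step 2: Count vertices with odd degree:
  Odd-degree vertices: 3, 4 (2 total)

Step 3: Apply Euler's theorem:
  - Eulerian circuit exists iff graph is connected and all vertices have even degree
  - Eulerian path exists iff graph is connected and has 0 or 2 odd-degree vertices

Graph is connected with exactly 2 odd-degree vertices (3, 4).
Eulerian path exists (starting and ending at the odd-degree vertices), but no Eulerian circuit.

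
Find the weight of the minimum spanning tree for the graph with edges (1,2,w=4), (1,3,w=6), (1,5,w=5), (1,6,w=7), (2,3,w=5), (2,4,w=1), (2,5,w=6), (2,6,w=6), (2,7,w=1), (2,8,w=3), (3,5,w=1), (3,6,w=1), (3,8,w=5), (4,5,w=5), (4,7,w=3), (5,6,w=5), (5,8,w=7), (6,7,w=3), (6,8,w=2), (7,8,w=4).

Apply Kruskal's algorithm (sort edges by weight, add if no cycle):

Sorted edges by weight:
  (2,7) w=1
  (2,4) w=1
  (3,6) w=1
  (3,5) w=1
  (6,8) w=2
  (2,8) w=3
  (4,7) w=3
  (6,7) w=3
  (1,2) w=4
  (7,8) w=4
  (1,5) w=5
  (2,3) w=5
  (3,8) w=5
  (4,5) w=5
  (5,6) w=5
  (1,3) w=6
  (2,5) w=6
  (2,6) w=6
  (1,6) w=7
  (5,8) w=7

Add edge (2,7) w=1 -- no cycle. Running total: 1
Add edge (2,4) w=1 -- no cycle. Running total: 2
Add edge (3,6) w=1 -- no cycle. Running total: 3
Add edge (3,5) w=1 -- no cycle. Running total: 4
Add edge (6,8) w=2 -- no cycle. Running total: 6
Add edge (2,8) w=3 -- no cycle. Running total: 9
Skip edge (4,7) w=3 -- would create cycle
Skip edge (6,7) w=3 -- would create cycle
Add edge (1,2) w=4 -- no cycle. Running total: 13

MST edges: (2,7,w=1), (2,4,w=1), (3,6,w=1), (3,5,w=1), (6,8,w=2), (2,8,w=3), (1,2,w=4)
Total MST weight: 1 + 1 + 1 + 1 + 2 + 3 + 4 = 13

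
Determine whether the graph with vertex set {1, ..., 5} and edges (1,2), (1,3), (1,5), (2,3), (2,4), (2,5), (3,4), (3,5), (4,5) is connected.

Step 1: Build adjacency list from edges:
  1: 2, 3, 5
  2: 1, 3, 4, 5
  3: 1, 2, 4, 5
  4: 2, 3, 5
  5: 1, 2, 3, 4

Step 2: Run BFS/DFS from vertex 1:
  Visited: {1, 2, 3, 5, 4}
  Reached 5 of 5 vertices

Step 3: All 5 vertices reached from vertex 1, so the graph is connected.
Answer: Yes, the graph is connected.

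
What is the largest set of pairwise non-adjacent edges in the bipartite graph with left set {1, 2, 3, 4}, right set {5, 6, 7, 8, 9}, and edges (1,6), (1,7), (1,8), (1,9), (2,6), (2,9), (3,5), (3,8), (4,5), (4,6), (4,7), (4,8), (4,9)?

Step 1: List the neighbors of each left vertex:
  1: 6, 7, 8, 9
  2: 6, 9
  3: 5, 8
  4: 5, 6, 7, 8, 9

Step 2: Greedily match left vertices, then look for augmenting paths:
  Match 1 -- 6
  Match 2 -- 9
  Match 3 -- 5
  Match 4 -- 7
  No augmenting path remains.

Step 3: Verify this is maximum:
  Matching size 4 = min(|L|, |R|) = min(4, 5), which is an upper bound, so this matching is maximum.

Maximum matching: {(1,6), (2,9), (3,5), (4,7)}
Size: 4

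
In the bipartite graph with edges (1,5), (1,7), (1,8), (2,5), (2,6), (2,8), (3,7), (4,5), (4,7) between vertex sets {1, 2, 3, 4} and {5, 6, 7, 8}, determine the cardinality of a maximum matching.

Step 1: List the neighbors of each left vertex:
  1: 5, 7, 8
  2: 5, 6, 8
  3: 7
  4: 5, 7

Step 2: Greedily match left vertices, then look for augmenting paths:
  Match 1 -- 8
  Match 2 -- 6
  Match 3 -- 7
  Match 4 -- 5
  No augmenting path remains.

Step 3: Verify this is maximum:
  Matching size 4 = min(|L|, |R|) = min(4, 4), which is an upper bound, so this matching is maximum.

Maximum matching: {(1,8), (2,6), (3,7), (4,5)}
Size: 4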